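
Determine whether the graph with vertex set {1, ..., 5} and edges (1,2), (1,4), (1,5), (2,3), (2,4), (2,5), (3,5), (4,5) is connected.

Step 1: Build adjacency list from edges:
  1: 2, 4, 5
  2: 1, 3, 4, 5
  3: 2, 5
  4: 1, 2, 5
  5: 1, 2, 3, 4

Step 2: Run BFS/DFS from vertex 1:
  Visited: {1, 2, 4, 5, 3}
  Reached 5 of 5 vertices

Step 3: All 5 vertices reached from vertex 1, so the graph is connected.
Answer: Yes, the graph is connected.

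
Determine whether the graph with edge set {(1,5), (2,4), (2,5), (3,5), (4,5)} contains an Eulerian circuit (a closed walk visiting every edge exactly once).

Step 1: Find the degree of each vertex:
  deg(1) = 1
  deg(2) = 2
  deg(3) = 1
  deg(4) = 2
  deg(5) = 4

Step 2: Count vertices with odd degree:
  Odd-degree vertices: 1, 3 (2 total)

Step 3: Apply Euler's theorem:
  - Eulerian circuit exists iff graph is connected and all vertices have even degree
  - Eulerian path exists iff graph is connected and has 0 or 2 odd-degree vertices

Graph is connected with exactly 2 odd-degree vertices (1, 3).
Eulerian path exists (starting and ending at the odd-degree vertices), but no Eulerian circuit.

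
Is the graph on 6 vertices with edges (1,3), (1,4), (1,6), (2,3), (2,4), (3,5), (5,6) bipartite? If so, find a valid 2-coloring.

Step 1: Attempt 2-coloring using BFS:
  Start at vertex 1, assign color 0
  Color vertex 3 with color 1 (neighbor of 1)
  Color vertex 4 with color 1 (neighbor of 1)
  Color vertex 6 with color 1 (neighbor of 1)
  Color vertex 2 with color 0 (neighbor of 3)
  Color vertex 5 with color 0 (neighbor of 3)

Step 2: 2-coloring succeeded. No conflicts found.
  Set A (color 0): {1, 2, 5}
  Set B (color 1): {3, 4, 6}

The graph is bipartite with partition {1, 2, 5}, {3, 4, 6}.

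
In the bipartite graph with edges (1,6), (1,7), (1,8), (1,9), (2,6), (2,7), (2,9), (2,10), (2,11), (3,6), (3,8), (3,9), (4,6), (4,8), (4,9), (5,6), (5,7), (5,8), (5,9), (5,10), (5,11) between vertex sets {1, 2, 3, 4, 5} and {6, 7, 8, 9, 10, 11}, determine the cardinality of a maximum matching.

Step 1: List the neighbors of each left vertex:
  1: 6, 7, 8, 9
  2: 6, 7, 9, 10, 11
  3: 6, 8, 9
  4: 6, 8, 9
  5: 6, 7, 8, 9, 10, 11

Step 2: Greedily match left vertices, then look for augmenting paths:
  Match 1 -- 6
  Match 2 -- 7
  Match 3 -- 8
  Match 4 -- 9
  Match 5 -- 10
  No augmenting path remains.

Step 3: Verify this is maximum:
  Matching size 5 = min(|L|, |R|) = min(5, 6), which is an upper bound, so this matching is maximum.

Maximum matching: {(1,6), (2,7), (3,8), (4,9), (5,10)}
Size: 5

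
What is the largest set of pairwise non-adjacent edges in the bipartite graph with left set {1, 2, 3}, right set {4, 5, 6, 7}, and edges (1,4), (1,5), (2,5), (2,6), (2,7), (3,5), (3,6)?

Step 1: List the neighbors of each left vertex:
  1: 4, 5
  2: 5, 6, 7
  3: 5, 6

Step 2: Greedily match left vertices, then look for augmenting paths:
  Match 1 -- 4
  Match 2 -- 5
  Match 3 -- 6
  No augmenting path remains.

Step 3: Verify this is maximum:
  Matching size 3 = min(|L|, |R|) = min(3, 4), which is an upper bound, so this matching is maximum.

Maximum matching: {(1,4), (2,5), (3,6)}
Size: 3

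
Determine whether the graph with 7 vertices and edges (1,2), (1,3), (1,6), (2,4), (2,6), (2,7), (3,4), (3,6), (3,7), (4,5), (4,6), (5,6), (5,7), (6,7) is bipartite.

Step 1: Attempt 2-coloring using BFS:
  Start at vertex 1, assign color 0
  Color vertex 2 with color 1 (neighbor of 1)
  Color vertex 3 with color 1 (neighbor of 1)
  Color vertex 6 with color 1 (neighbor of 1)
  Color vertex 4 with color 0 (neighbor of 2)

Step 2: Conflict found! Vertices 2 and 6 are adjacent but have the same color.
This means the graph contains an odd cycle.

The graph is NOT bipartite.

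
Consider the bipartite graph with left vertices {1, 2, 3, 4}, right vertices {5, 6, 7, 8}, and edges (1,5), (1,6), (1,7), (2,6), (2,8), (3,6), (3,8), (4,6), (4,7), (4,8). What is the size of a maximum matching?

Step 1: List the neighbors of each left vertex:
  1: 5, 6, 7
  2: 6, 8
  3: 6, 8
  4: 6, 7, 8

Step 2: Greedily match left vertices, then look for augmenting paths:
  Match 1 -- 5
  Match 2 -- 6
  Match 3 -- 8
  Match 4 -- 7
  No augmenting path remains.

Step 3: Verify this is maximum:
  Matching size 4 = min(|L|, |R|) = min(4, 4), which is an upper bound, so this matching is maximum.

Maximum matching: {(1,5), (2,6), (3,8), (4,7)}
Size: 4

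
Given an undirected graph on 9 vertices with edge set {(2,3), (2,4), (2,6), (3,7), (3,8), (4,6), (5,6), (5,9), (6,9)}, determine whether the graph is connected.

Step 1: Build adjacency list from edges:
  1: (none)
  2: 3, 4, 6
  3: 2, 7, 8
  4: 2, 6
  5: 6, 9
  6: 2, 4, 5, 9
  7: 3
  8: 3
  9: 5, 6

Step 2: Run BFS/DFS from vertex 1:
  Visited: {1}
  Reached 1 of 9 vertices

Step 3: Only 1 of 9 vertices reached. Graph is disconnected.
Connected components: {1}, {2, 3, 4, 5, 6, 7, 8, 9}
Answer: No, the graph is not connected (2 components).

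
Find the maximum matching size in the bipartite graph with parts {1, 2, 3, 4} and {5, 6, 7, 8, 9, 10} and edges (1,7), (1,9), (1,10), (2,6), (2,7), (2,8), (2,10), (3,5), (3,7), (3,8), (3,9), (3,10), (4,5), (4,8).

Step 1: List the neighbors of each left vertex:
  1: 7, 9, 10
  2: 6, 7, 8, 10
  3: 5, 7, 8, 9, 10
  4: 5, 8

Step 2: Greedily match left vertices, then look for augmenting paths:
  Match 1 -- 7
  Match 2 -- 6
  Match 3 -- 5
  Match 4 -- 8
  No augmenting path remains.

Step 3: Verify this is maximum:
  Matching size 4 = min(|L|, |R|) = min(4, 6), which is an upper bound, so this matching is maximum.

Maximum matching: {(1,7), (2,6), (3,5), (4,8)}
Size: 4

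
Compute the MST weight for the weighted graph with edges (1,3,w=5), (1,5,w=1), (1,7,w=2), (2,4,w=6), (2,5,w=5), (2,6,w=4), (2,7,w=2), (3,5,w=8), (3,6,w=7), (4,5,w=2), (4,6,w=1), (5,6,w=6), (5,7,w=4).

Apply Kruskal's algorithm (sort edges by weight, add if no cycle):

Sorted edges by weight:
  (1,5) w=1
  (4,6) w=1
  (1,7) w=2
  (2,7) w=2
  (4,5) w=2
  (2,6) w=4
  (5,7) w=4
  (1,3) w=5
  (2,5) w=5
  (2,4) w=6
  (5,6) w=6
  (3,6) w=7
  (3,5) w=8

Add edge (1,5) w=1 -- no cycle. Running total: 1
Add edge (4,6) w=1 -- no cycle. Running total: 2
Add edge (1,7) w=2 -- no cycle. Running total: 4
Add edge (2,7) w=2 -- no cycle. Running total: 6
Add edge (4,5) w=2 -- no cycle. Running total: 8
Skip edge (2,6) w=4 -- would create cycle
Skip edge (5,7) w=4 -- would create cycle
Add edge (1,3) w=5 -- no cycle. Running total: 13

MST edges: (1,5,w=1), (4,6,w=1), (1,7,w=2), (2,7,w=2), (4,5,w=2), (1,3,w=5)
Total MST weight: 1 + 1 + 2 + 2 + 2 + 5 = 13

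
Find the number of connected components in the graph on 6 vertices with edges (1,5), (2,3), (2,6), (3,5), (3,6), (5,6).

Step 1: Build adjacency list from edges:
  1: 5
  2: 3, 6
  3: 2, 5, 6
  4: (none)
  5: 1, 3, 6
  6: 2, 3, 5

Step 2: Run BFS/DFS from vertex 1:
  Visited: {1, 5, 3, 6, 2}
  Reached 5 of 6 vertices

Step 3: Only 5 of 6 vertices reached. Graph is disconnected.
Connected components: {1, 2, 3, 5, 6}, {4}
Number of connected components: 2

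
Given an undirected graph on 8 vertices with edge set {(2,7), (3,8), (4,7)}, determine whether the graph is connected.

Step 1: Build adjacency list from edges:
  1: (none)
  2: 7
  3: 8
  4: 7
  5: (none)
  6: (none)
  7: 2, 4
  8: 3

Step 2: Run BFS/DFS from vertex 1:
  Visited: {1}
  Reached 1 of 8 vertices

Step 3: Only 1 of 8 vertices reached. Graph is disconnected.
Connected components: {1}, {2, 4, 7}, {3, 8}, {5}, {6}
Answer: No, the graph is not connected (5 components).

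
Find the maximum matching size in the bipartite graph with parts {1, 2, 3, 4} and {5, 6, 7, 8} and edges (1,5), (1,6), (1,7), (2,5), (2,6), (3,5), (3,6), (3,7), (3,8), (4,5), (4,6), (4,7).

Step 1: List the neighbors of each left vertex:
  1: 5, 6, 7
  2: 5, 6
  3: 5, 6, 7, 8
  4: 5, 6, 7

Step 2: Greedily match left vertices, then look for augmenting paths:
  Match 1 -- 5
  Match 2 -- 6
  Match 3 -- 8
  Match 4 -- 7
  No augmenting path remains.

Step 3: Verify this is maximum:
  Matching size 4 = min(|L|, |R|) = min(4, 4), which is an upper bound, so this matching is maximum.

Maximum matching: {(1,5), (2,6), (3,8), (4,7)}
Size: 4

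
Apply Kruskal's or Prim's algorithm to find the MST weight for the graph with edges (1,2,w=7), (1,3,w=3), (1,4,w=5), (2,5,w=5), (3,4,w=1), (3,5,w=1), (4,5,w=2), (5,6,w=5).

Apply Kruskal's algorithm (sort edges by weight, add if no cycle):

Sorted edges by weight:
  (3,4) w=1
  (3,5) w=1
  (4,5) w=2
  (1,3) w=3
  (1,4) w=5
  (2,5) w=5
  (5,6) w=5
  (1,2) w=7

Add edge (3,4) w=1 -- no cycle. Running total: 1
Add edge (3,5) w=1 -- no cycle. Running total: 2
Skip edge (4,5) w=2 -- would create cycle
Add edge (1,3) w=3 -- no cycle. Running total: 5
Skip edge (1,4) w=5 -- would create cycle
Add edge (2,5) w=5 -- no cycle. Running total: 10
Add edge (5,6) w=5 -- no cycle. Running total: 15

MST edges: (3,4,w=1), (3,5,w=1), (1,3,w=3), (2,5,w=5), (5,6,w=5)
Total MST weight: 1 + 1 + 3 + 5 + 5 = 15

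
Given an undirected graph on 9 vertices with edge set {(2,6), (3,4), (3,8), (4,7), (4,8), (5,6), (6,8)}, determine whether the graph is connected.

Step 1: Build adjacency list from edges:
  1: (none)
  2: 6
  3: 4, 8
  4: 3, 7, 8
  5: 6
  6: 2, 5, 8
  7: 4
  8: 3, 4, 6
  9: (none)

Step 2: Run BFS/DFS from vertex 1:
  Visited: {1}
  Reached 1 of 9 vertices

Step 3: Only 1 of 9 vertices reached. Graph is disconnected.
Connected components: {1}, {2, 3, 4, 5, 6, 7, 8}, {9}
Answer: No, the graph is not connected (3 components).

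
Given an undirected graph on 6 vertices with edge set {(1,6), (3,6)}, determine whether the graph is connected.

Step 1: Build adjacency list from edges:
  1: 6
  2: (none)
  3: 6
  4: (none)
  5: (none)
  6: 1, 3

Step 2: Run BFS/DFS from vertex 1:
  Visited: {1, 6, 3}
  Reached 3 of 6 vertices

Step 3: Only 3 of 6 vertices reached. Graph is disconnected.
Connected components: {1, 3, 6}, {2}, {4}, {5}
Answer: No, the graph is not connected (4 components).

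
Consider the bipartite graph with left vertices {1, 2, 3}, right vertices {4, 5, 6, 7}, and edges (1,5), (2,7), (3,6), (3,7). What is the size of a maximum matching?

Step 1: List the neighbors of each left vertex:
  1: 5
  2: 7
  3: 6, 7

Step 2: Greedily match left vertices, then look for augmenting paths:
  Match 1 -- 5
  Match 2 -- 7
  Match 3 -- 6
  No augmenting path remains.

Step 3: Verify this is maximum:
  Matching size 3 = min(|L|, |R|) = min(3, 4), which is an upper bound, so this matching is maximum.

Maximum matching: {(1,5), (2,7), (3,6)}
Size: 3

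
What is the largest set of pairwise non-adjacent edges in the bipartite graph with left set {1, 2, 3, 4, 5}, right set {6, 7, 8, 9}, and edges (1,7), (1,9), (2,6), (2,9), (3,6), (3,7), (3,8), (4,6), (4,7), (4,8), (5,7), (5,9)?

Step 1: List the neighbors of each left vertex:
  1: 7, 9
  2: 6, 9
  3: 6, 7, 8
  4: 6, 7, 8
  5: 7, 9

Step 2: Greedily match left vertices, then look for augmenting paths:
  Match 1 -- 7
  Match 2 -- 6
  Match 3 -- 8
  Match 5 -- 9
  No augmenting path remains.

Step 3: Verify this is maximum:
  Matching size 4 = min(|L|, |R|) = min(5, 4), which is an upper bound, so this matching is maximum.

Maximum matching: {(1,7), (2,6), (3,8), (5,9)}
Size: 4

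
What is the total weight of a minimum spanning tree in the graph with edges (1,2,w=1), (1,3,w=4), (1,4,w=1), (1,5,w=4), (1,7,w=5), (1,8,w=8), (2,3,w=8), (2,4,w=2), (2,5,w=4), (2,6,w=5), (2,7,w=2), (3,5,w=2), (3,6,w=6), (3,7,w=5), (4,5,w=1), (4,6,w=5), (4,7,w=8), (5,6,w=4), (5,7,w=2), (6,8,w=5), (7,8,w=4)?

Apply Kruskal's algorithm (sort edges by weight, add if no cycle):

Sorted edges by weight:
  (1,4) w=1
  (1,2) w=1
  (4,5) w=1
  (2,4) w=2
  (2,7) w=2
  (3,5) w=2
  (5,7) w=2
  (1,3) w=4
  (1,5) w=4
  (2,5) w=4
  (5,6) w=4
  (7,8) w=4
  (1,7) w=5
  (2,6) w=5
  (3,7) w=5
  (4,6) w=5
  (6,8) w=5
  (3,6) w=6
  (1,8) w=8
  (2,3) w=8
  (4,7) w=8

Add edge (1,4) w=1 -- no cycle. Running total: 1
Add edge (1,2) w=1 -- no cycle. Running total: 2
Add edge (4,5) w=1 -- no cycle. Running total: 3
Skip edge (2,4) w=2 -- would create cycle
Add edge (2,7) w=2 -- no cycle. Running total: 5
Add edge (3,5) w=2 -- no cycle. Running total: 7
Skip edge (5,7) w=2 -- would create cycle
Skip edge (1,3) w=4 -- would create cycle
Skip edge (1,5) w=4 -- would create cycle
Skip edge (2,5) w=4 -- would create cycle
Add edge (5,6) w=4 -- no cycle. Running total: 11
Add edge (7,8) w=4 -- no cycle. Running total: 15

MST edges: (1,4,w=1), (1,2,w=1), (4,5,w=1), (2,7,w=2), (3,5,w=2), (5,6,w=4), (7,8,w=4)
Total MST weight: 1 + 1 + 1 + 2 + 2 + 4 + 4 = 15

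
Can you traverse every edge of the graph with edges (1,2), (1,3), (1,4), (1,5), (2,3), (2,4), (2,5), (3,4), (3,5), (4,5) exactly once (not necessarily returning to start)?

Step 1: Find the degree of each vertex:
  deg(1) = 4
  deg(2) = 4
  deg(3) = 4
  deg(4) = 4
  deg(5) = 4

Step 2: Count vertices with odd degree:
  All vertices have even degree (0 odd-degree vertices)

Step 3: Apply Euler's theorem:
  - Eulerian circuit exists iff graph is connected and all vertices have even degree
  - Eulerian path exists iff graph is connected and has 0 or 2 odd-degree vertices

Graph is connected with 0 odd-degree vertices.
Both Eulerian circuit and Eulerian path exist.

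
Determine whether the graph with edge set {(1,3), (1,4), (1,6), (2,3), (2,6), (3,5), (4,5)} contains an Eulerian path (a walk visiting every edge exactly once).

Step 1: Find the degree of each vertex:
  deg(1) = 3
  deg(2) = 2
  deg(3) = 3
  deg(4) = 2
  deg(5) = 2
  deg(6) = 2

Step 2: Count vertices with odd degree:
  Odd-degree vertices: 1, 3 (2 total)

Step 3: Apply Euler's theorem:
  - Eulerian circuit exists iff graph is connected and all vertices have even degree
  - Eulerian path exists iff graph is connected and has 0 or 2 odd-degree vertices

Graph is connected with exactly 2 odd-degree vertices (1, 3).
Eulerian path exists (starting and ending at the odd-degree vertices), but no Eulerian circuit.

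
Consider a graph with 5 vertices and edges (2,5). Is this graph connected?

Step 1: Build adjacency list from edges:
  1: (none)
  2: 5
  3: (none)
  4: (none)
  5: 2

Step 2: Run BFS/DFS from vertex 1:
  Visited: {1}
  Reached 1 of 5 vertices

Step 3: Only 1 of 5 vertices reached. Graph is disconnected.
Connected components: {1}, {2, 5}, {3}, {4}
Answer: No, the graph is not connected (4 components).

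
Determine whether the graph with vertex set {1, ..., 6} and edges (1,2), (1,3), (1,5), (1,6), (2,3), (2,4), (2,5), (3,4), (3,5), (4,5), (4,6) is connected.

Step 1: Build adjacency list from edges:
  1: 2, 3, 5, 6
  2: 1, 3, 4, 5
  3: 1, 2, 4, 5
  4: 2, 3, 5, 6
  5: 1, 2, 3, 4
  6: 1, 4

Step 2: Run BFS/DFS from vertex 1:
  Visited: {1, 2, 3, 5, 6, 4}
  Reached 6 of 6 vertices

Step 3: All 6 vertices reached from vertex 1, so the graph is connected.
Answer: Yes, the graph is connected.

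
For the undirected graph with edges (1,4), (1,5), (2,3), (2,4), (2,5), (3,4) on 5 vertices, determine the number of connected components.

Step 1: Build adjacency list from edges:
  1: 4, 5
  2: 3, 4, 5
  3: 2, 4
  4: 1, 2, 3
  5: 1, 2

Step 2: Run BFS/DFS from vertex 1:
  Visited: {1, 4, 5, 2, 3}
  Reached 5 of 5 vertices

Step 3: All 5 vertices reached from vertex 1, so the graph is connected.
Number of connected components: 1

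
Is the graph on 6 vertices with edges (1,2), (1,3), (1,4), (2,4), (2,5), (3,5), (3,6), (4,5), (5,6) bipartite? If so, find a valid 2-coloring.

Step 1: Attempt 2-coloring using BFS:
  Start at vertex 1, assign color 0
  Color vertex 2 with color 1 (neighbor of 1)
  Color vertex 3 with color 1 (neighbor of 1)
  Color vertex 4 with color 1 (neighbor of 1)

Step 2: Conflict found! Vertices 2 and 4 are adjacent but have the same color.
This means the graph contains an odd cycle.

The graph is NOT bipartite.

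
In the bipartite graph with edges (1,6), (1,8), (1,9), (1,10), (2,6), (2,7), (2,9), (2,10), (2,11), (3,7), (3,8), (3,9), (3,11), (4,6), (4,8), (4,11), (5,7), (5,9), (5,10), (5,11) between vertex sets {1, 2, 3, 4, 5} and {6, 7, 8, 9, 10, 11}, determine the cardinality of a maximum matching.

Step 1: List the neighbors of each left vertex:
  1: 6, 8, 9, 10
  2: 6, 7, 9, 10, 11
  3: 7, 8, 9, 11
  4: 6, 8, 11
  5: 7, 9, 10, 11

Step 2: Greedily match left vertices, then look for augmenting paths:
  Match 1 -- 6
  Match 2 -- 7
  Match 3 -- 8
  Match 4 -- 11
  Match 5 -- 9
  No augmenting path remains.

Step 3: Verify this is maximum:
  Matching size 5 = min(|L|, |R|) = min(5, 6), which is an upper bound, so this matching is maximum.

Maximum matching: {(1,6), (2,7), (3,8), (4,11), (5,9)}
Size: 5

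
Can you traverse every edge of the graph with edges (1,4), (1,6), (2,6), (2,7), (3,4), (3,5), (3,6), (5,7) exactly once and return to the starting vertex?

Step 1: Find the degree of each vertex:
  deg(1) = 2
  deg(2) = 2
  deg(3) = 3
  deg(4) = 2
  deg(5) = 2
  deg(6) = 3
  deg(7) = 2

Step 2: Count vertices with odd degree:
  Odd-degree vertices: 3, 6 (2 total)

Step 3: Apply Euler's theorem:
  - Eulerian circuit exists iff graph is connected and all vertices have even degree
  - Eulerian path exists iff graph is connected and has 0 or 2 odd-degree vertices

Graph is connected with exactly 2 odd-degree vertices (3, 6).
Eulerian path exists (starting and ending at the odd-degree vertices), but no Eulerian circuit.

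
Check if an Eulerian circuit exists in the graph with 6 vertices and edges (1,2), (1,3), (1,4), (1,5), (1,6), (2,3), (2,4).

Step 1: Find the degree of each vertex:
  deg(1) = 5
  deg(2) = 3
  deg(3) = 2
  deg(4) = 2
  deg(5) = 1
  deg(6) = 1

Step 2: Count vertices with odd degree:
  Odd-degree vertices: 1, 2, 5, 6 (4 total)

Step 3: Apply Euler's theorem:
  - Eulerian circuit exists iff graph is connected and all vertices have even degree
  - Eulerian path exists iff graph is connected and has 0 or 2 odd-degree vertices

Graph has 4 odd-degree vertices (need 0 or 2).
Neither Eulerian path nor Eulerian circuit exists.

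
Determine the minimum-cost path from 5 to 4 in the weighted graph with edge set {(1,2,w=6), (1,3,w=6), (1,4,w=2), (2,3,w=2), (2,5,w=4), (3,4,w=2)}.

Step 1: Build adjacency list with weights:
  1: 2(w=6), 3(w=6), 4(w=2)
  2: 1(w=6), 3(w=2), 5(w=4)
  3: 1(w=6), 2(w=2), 4(w=2)
  4: 1(w=2), 3(w=2)
  5: 2(w=4)

Step 2: Apply Dijkstra's algorithm from vertex 5:
  Visit vertex 5 (distance=0)
    Update dist[2] = 4
  Visit vertex 2 (distance=4)
    Update dist[1] = 10
    Update dist[3] = 6
  Visit vertex 3 (distance=6)
    Update dist[4] = 8
  Visit vertex 4 (distance=8)

Step 3: Shortest path: 5 -> 2 -> 3 -> 4
Total weight: 4 + 2 + 2 = 8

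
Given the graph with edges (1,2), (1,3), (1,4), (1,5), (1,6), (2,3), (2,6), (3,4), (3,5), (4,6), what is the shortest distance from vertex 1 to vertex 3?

Step 1: Build adjacency list:
  1: 2, 3, 4, 5, 6
  2: 1, 3, 6
  3: 1, 2, 4, 5
  4: 1, 3, 6
  5: 1, 3
  6: 1, 2, 4

Step 2: BFS from vertex 1 to find shortest path to 3:
  vertex 2 reached at distance 1
  vertex 3 reached at distance 1

Step 3: Shortest path: 1 -> 3
Path length: 1 edge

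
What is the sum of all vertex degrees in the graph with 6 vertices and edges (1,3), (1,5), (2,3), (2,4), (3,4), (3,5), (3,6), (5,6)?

Step 1: Count edges incident to each vertex:
  deg(1) = 2 (neighbors: 3, 5)
  deg(2) = 2 (neighbors: 3, 4)
  deg(3) = 5 (neighbors: 1, 2, 4, 5, 6)
  deg(4) = 2 (neighbors: 2, 3)
  deg(5) = 3 (neighbors: 1, 3, 6)
  deg(6) = 2 (neighbors: 3, 5)

Step 2: Sum all degrees:
  2 + 2 + 5 + 2 + 3 + 2 = 16

Verification: sum of degrees = 2 * |E| = 2 * 8 = 16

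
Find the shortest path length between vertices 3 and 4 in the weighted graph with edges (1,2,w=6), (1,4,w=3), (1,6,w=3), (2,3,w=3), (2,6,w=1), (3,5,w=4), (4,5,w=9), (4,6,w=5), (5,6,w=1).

Step 1: Build adjacency list with weights:
  1: 2(w=6), 4(w=3), 6(w=3)
  2: 1(w=6), 3(w=3), 6(w=1)
  3: 2(w=3), 5(w=4)
  4: 1(w=3), 5(w=9), 6(w=5)
  5: 3(w=4), 4(w=9), 6(w=1)
  6: 1(w=3), 2(w=1), 4(w=5), 5(w=1)

Step 2: Apply Dijkstra's algorithm from vertex 3:
  Visit vertex 3 (distance=0)
    Update dist[2] = 3
    Update dist[5] = 4
  Visit vertex 2 (distance=3)
    Update dist[1] = 9
    Update dist[6] = 4
  Visit vertex 5 (distance=4)
    Update dist[4] = 13
  Visit vertex 6 (distance=4)
    Update dist[1] = 7
    Update dist[4] = 9
  Visit vertex 1 (distance=7)
  Visit vertex 4 (distance=9)

Step 3: Shortest path: 3 -> 2 -> 6 -> 4
Total weight: 3 + 1 + 5 = 9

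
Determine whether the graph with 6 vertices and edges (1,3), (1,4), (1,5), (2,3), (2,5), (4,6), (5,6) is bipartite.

Step 1: Attempt 2-coloring using BFS:
  Start at vertex 1, assign color 0
  Color vertex 3 with color 1 (neighbor of 1)
  Color vertex 4 with color 1 (neighbor of 1)
  Color vertex 5 with color 1 (neighbor of 1)
  Color vertex 2 with color 0 (neighbor of 3)
  Color vertex 6 with color 0 (neighbor of 4)

Step 2: 2-coloring succeeded. No conflicts found.
  Set A (color 0): {1, 2, 6}
  Set B (color 1): {3, 4, 5}

The graph is bipartite with partition {1, 2, 6}, {3, 4, 5}.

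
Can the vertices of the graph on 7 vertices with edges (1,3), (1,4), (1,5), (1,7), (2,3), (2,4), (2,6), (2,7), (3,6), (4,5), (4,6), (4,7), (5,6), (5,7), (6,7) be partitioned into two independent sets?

Step 1: Attempt 2-coloring using BFS:
  Start at vertex 1, assign color 0
  Color vertex 3 with color 1 (neighbor of 1)
  Color vertex 4 with color 1 (neighbor of 1)
  Color vertex 5 with color 1 (neighbor of 1)
  Color vertex 7 with color 1 (neighbor of 1)
  Color vertex 2 with color 0 (neighbor of 3)
  Color vertex 6 with color 0 (neighbor of 3)

Step 2: Conflict found! Vertices 4 and 5 are adjacent but have the same color.
This means the graph contains an odd cycle.

The graph is NOT bipartite.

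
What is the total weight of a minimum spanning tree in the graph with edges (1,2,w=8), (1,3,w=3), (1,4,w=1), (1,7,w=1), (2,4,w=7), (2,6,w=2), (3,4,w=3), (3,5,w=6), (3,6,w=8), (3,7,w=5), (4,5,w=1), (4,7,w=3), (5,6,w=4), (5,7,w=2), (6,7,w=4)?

Apply Kruskal's algorithm (sort edges by weight, add if no cycle):

Sorted edges by weight:
  (1,7) w=1
  (1,4) w=1
  (4,5) w=1
  (2,6) w=2
  (5,7) w=2
  (1,3) w=3
  (3,4) w=3
  (4,7) w=3
  (5,6) w=4
  (6,7) w=4
  (3,7) w=5
  (3,5) w=6
  (2,4) w=7
  (1,2) w=8
  (3,6) w=8

Add edge (1,7) w=1 -- no cycle. Running total: 1
Add edge (1,4) w=1 -- no cycle. Running total: 2
Add edge (4,5) w=1 -- no cycle. Running total: 3
Add edge (2,6) w=2 -- no cycle. Running total: 5
Skip edge (5,7) w=2 -- would create cycle
Add edge (1,3) w=3 -- no cycle. Running total: 8
Skip edge (3,4) w=3 -- would create cycle
Skip edge (4,7) w=3 -- would create cycle
Add edge (5,6) w=4 -- no cycle. Running total: 12

MST edges: (1,7,w=1), (1,4,w=1), (4,5,w=1), (2,6,w=2), (1,3,w=3), (5,6,w=4)
Total MST weight: 1 + 1 + 1 + 2 + 3 + 4 = 12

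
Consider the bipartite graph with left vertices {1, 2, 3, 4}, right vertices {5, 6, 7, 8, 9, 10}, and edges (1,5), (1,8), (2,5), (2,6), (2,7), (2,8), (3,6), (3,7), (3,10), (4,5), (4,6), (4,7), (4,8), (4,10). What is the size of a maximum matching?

Step 1: List the neighbors of each left vertex:
  1: 5, 8
  2: 5, 6, 7, 8
  3: 6, 7, 10
  4: 5, 6, 7, 8, 10

Step 2: Greedily match left vertices, then look for augmenting paths:
  Match 1 -- 5
  Match 2 -- 6
  Match 3 -- 7
  Match 4 -- 8
  No augmenting path remains.

Step 3: Verify this is maximum:
  Matching size 4 = min(|L|, |R|) = min(4, 6), which is an upper bound, so this matching is maximum.

Maximum matching: {(1,5), (2,6), (3,7), (4,8)}
Size: 4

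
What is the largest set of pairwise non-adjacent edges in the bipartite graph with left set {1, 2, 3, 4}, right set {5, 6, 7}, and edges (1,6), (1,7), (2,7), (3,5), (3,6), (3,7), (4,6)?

Step 1: List the neighbors of each left vertex:
  1: 6, 7
  2: 7
  3: 5, 6, 7
  4: 6

Step 2: Greedily match left vertices, then look for augmenting paths:
  Match 1 -- 6
  Match 2 -- 7
  Match 3 -- 5
  No augmenting path remains.

Step 3: Verify this is maximum:
  Matching size 3 = min(|L|, |R|) = min(4, 3), which is an upper bound, so this matching is maximum.

Maximum matching: {(1,6), (2,7), (3,5)}
Size: 3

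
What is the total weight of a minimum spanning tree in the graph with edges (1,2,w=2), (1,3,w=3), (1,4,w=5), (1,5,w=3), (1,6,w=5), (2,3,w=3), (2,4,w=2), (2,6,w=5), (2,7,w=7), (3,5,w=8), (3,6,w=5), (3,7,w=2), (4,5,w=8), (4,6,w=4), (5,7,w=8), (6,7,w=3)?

Apply Kruskal's algorithm (sort edges by weight, add if no cycle):

Sorted edges by weight:
  (1,2) w=2
  (2,4) w=2
  (3,7) w=2
  (1,3) w=3
  (1,5) w=3
  (2,3) w=3
  (6,7) w=3
  (4,6) w=4
  (1,4) w=5
  (1,6) w=5
  (2,6) w=5
  (3,6) w=5
  (2,7) w=7
  (3,5) w=8
  (4,5) w=8
  (5,7) w=8

Add edge (1,2) w=2 -- no cycle. Running total: 2
Add edge (2,4) w=2 -- no cycle. Running total: 4
Add edge (3,7) w=2 -- no cycle. Running total: 6
Add edge (1,3) w=3 -- no cycle. Running total: 9
Add edge (1,5) w=3 -- no cycle. Running total: 12
Skip edge (2,3) w=3 -- would create cycle
Add edge (6,7) w=3 -- no cycle. Running total: 15

MST edges: (1,2,w=2), (2,4,w=2), (3,7,w=2), (1,3,w=3), (1,5,w=3), (6,7,w=3)
Total MST weight: 2 + 2 + 2 + 3 + 3 + 3 = 15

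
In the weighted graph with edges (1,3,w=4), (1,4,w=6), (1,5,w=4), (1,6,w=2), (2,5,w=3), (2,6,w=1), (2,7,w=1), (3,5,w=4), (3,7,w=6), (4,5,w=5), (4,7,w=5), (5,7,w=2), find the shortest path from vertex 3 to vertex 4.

Step 1: Build adjacency list with weights:
  1: 3(w=4), 4(w=6), 5(w=4), 6(w=2)
  2: 5(w=3), 6(w=1), 7(w=1)
  3: 1(w=4), 5(w=4), 7(w=6)
  4: 1(w=6), 5(w=5), 7(w=5)
  5: 1(w=4), 2(w=3), 3(w=4), 4(w=5), 7(w=2)
  6: 1(w=2), 2(w=1)
  7: 2(w=1), 3(w=6), 4(w=5), 5(w=2)

Step 2: Apply Dijkstra's algorithm from vertex 3:
  Visit vertex 3 (distance=0)
    Update dist[1] = 4
    Update dist[5] = 4
    Update dist[7] = 6
  Visit vertex 1 (distance=4)
    Update dist[4] = 10
    Update dist[6] = 6
  Visit vertex 5 (distance=4)
    Update dist[2] = 7
    Update dist[4] = 9
  Visit vertex 6 (distance=6)
  Visit vertex 7 (distance=6)
  Visit vertex 2 (distance=7)
  Visit vertex 4 (distance=9)

Step 3: Shortest path: 3 -> 5 -> 4
Total weight: 4 + 5 = 9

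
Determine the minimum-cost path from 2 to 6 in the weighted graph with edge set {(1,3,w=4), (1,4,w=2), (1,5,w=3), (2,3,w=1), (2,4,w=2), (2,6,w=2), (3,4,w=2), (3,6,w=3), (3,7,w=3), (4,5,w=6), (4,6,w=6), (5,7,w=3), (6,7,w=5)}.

Step 1: Build adjacency list with weights:
  1: 3(w=4), 4(w=2), 5(w=3)
  2: 3(w=1), 4(w=2), 6(w=2)
  3: 1(w=4), 2(w=1), 4(w=2), 6(w=3), 7(w=3)
  4: 1(w=2), 2(w=2), 3(w=2), 5(w=6), 6(w=6)
  5: 1(w=3), 4(w=6), 7(w=3)
  6: 2(w=2), 3(w=3), 4(w=6), 7(w=5)
  7: 3(w=3), 5(w=3), 6(w=5)

Step 2: Apply Dijkstra's algorithm from vertex 2:
  Visit vertex 2 (distance=0)
    Update dist[3] = 1
    Update dist[4] = 2
    Update dist[6] = 2
  Visit vertex 3 (distance=1)
    Update dist[1] = 5
    Update dist[7] = 4
  Visit vertex 4 (distance=2)
    Update dist[1] = 4
    Update dist[5] = 8
  Visit vertex 6 (distance=2)

Step 3: Shortest path: 2 -> 6
Total weight: 2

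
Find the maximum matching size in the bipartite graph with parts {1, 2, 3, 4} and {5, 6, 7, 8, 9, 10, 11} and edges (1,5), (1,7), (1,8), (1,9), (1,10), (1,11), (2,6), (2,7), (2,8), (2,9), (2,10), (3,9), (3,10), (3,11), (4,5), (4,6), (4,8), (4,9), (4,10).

Step 1: List the neighbors of each left vertex:
  1: 5, 7, 8, 9, 10, 11
  2: 6, 7, 8, 9, 10
  3: 9, 10, 11
  4: 5, 6, 8, 9, 10

Step 2: Greedily match left vertices, then look for augmenting paths:
  Match 1 -- 5
  Match 2 -- 6
  Match 3 -- 9
  Match 4 -- 8
  No augmenting path remains.

Step 3: Verify this is maximum:
  Matching size 4 = min(|L|, |R|) = min(4, 7), which is an upper bound, so this matching is maximum.

Maximum matching: {(1,5), (2,6), (3,9), (4,8)}
Size: 4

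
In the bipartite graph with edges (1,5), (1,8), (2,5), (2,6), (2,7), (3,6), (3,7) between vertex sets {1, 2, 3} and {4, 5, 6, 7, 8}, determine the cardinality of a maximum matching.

Step 1: List the neighbors of each left vertex:
  1: 5, 8
  2: 5, 6, 7
  3: 6, 7

Step 2: Greedily match left vertices, then look for augmenting paths:
  Match 1 -- 5
  Match 2 -- 6
  Match 3 -- 7
  No augmenting path remains.

Step 3: Verify this is maximum:
  Matching size 3 = min(|L|, |R|) = min(3, 5), which is an upper bound, so this matching is maximum.

Maximum matching: {(1,5), (2,6), (3,7)}
Size: 3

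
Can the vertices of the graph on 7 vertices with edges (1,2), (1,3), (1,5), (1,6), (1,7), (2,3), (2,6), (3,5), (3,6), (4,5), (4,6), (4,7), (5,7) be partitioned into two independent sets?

Step 1: Attempt 2-coloring using BFS:
  Start at vertex 1, assign color 0
  Color vertex 2 with color 1 (neighbor of 1)
  Color vertex 3 with color 1 (neighbor of 1)
  Color vertex 5 with color 1 (neighbor of 1)
  Color vertex 6 with color 1 (neighbor of 1)
  Color vertex 7 with color 1 (neighbor of 1)

Step 2: Conflict found! Vertices 2 and 3 are adjacent but have the same color.
This means the graph contains an odd cycle.

The graph is NOT bipartite.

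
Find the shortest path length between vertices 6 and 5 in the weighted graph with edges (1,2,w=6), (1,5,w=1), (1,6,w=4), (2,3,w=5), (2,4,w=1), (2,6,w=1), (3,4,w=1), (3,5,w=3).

Step 1: Build adjacency list with weights:
  1: 2(w=6), 5(w=1), 6(w=4)
  2: 1(w=6), 3(w=5), 4(w=1), 6(w=1)
  3: 2(w=5), 4(w=1), 5(w=3)
  4: 2(w=1), 3(w=1)
  5: 1(w=1), 3(w=3)
  6: 1(w=4), 2(w=1)

Step 2: Apply Dijkstra's algorithm from vertex 6:
  Visit vertex 6 (distance=0)
    Update dist[1] = 4
    Update dist[2] = 1
  Visit vertex 2 (distance=1)
    Update dist[3] = 6
    Update dist[4] = 2
  Visit vertex 4 (distance=2)
    Update dist[3] = 3
  Visit vertex 3 (distance=3)
    Update dist[5] = 6
  Visit vertex 1 (distance=4)
    Update dist[5] = 5
  Visit vertex 5 (distance=5)

Step 3: Shortest path: 6 -> 1 -> 5
Total weight: 4 + 1 = 5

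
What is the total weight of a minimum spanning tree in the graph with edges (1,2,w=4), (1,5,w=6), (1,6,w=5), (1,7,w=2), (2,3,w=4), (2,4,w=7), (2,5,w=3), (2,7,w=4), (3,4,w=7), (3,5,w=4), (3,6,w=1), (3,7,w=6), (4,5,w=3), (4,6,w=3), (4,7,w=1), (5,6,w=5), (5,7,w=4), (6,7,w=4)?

Apply Kruskal's algorithm (sort edges by weight, add if no cycle):

Sorted edges by weight:
  (3,6) w=1
  (4,7) w=1
  (1,7) w=2
  (2,5) w=3
  (4,5) w=3
  (4,6) w=3
  (1,2) w=4
  (2,3) w=4
  (2,7) w=4
  (3,5) w=4
  (5,7) w=4
  (6,7) w=4
  (1,6) w=5
  (5,6) w=5
  (1,5) w=6
  (3,7) w=6
  (2,4) w=7
  (3,4) w=7

Add edge (3,6) w=1 -- no cycle. Running total: 1
Add edge (4,7) w=1 -- no cycle. Running total: 2
Add edge (1,7) w=2 -- no cycle. Running total: 4
Add edge (2,5) w=3 -- no cycle. Running total: 7
Add edge (4,5) w=3 -- no cycle. Running total: 10
Add edge (4,6) w=3 -- no cycle. Running total: 13

MST edges: (3,6,w=1), (4,7,w=1), (1,7,w=2), (2,5,w=3), (4,5,w=3), (4,6,w=3)
Total MST weight: 1 + 1 + 2 + 3 + 3 + 3 = 13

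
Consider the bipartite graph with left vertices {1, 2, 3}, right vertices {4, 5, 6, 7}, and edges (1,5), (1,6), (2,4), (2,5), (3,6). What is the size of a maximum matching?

Step 1: List the neighbors of each left vertex:
  1: 5, 6
  2: 4, 5
  3: 6

Step 2: Greedily match left vertices, then look for augmenting paths:
  Match 1 -- 5
  Match 2 -- 4
  Match 3 -- 6
  No augmenting path remains.

Step 3: Verify this is maximum:
  Matching size 3 = min(|L|, |R|) = min(3, 4), which is an upper bound, so this matching is maximum.

Maximum matching: {(1,5), (2,4), (3,6)}
Size: 3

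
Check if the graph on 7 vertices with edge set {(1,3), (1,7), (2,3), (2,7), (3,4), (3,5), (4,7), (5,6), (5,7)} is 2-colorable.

Step 1: Attempt 2-coloring using BFS:
  Start at vertex 1, assign color 0
  Color vertex 3 with color 1 (neighbor of 1)
  Color vertex 7 with color 1 (neighbor of 1)
  Color vertex 2 with color 0 (neighbor of 3)
  Color vertex 4 with color 0 (neighbor of 3)
  Color vertex 5 with color 0 (neighbor of 3)
  Color vertex 6 with color 1 (neighbor of 5)

Step 2: 2-coloring succeeded. No conflicts found.
  Set A (color 0): {1, 2, 4, 5}
  Set B (color 1): {3, 6, 7}

The graph is bipartite with partition {1, 2, 4, 5}, {3, 6, 7}.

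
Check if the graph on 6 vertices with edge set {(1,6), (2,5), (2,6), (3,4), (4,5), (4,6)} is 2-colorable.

Step 1: Attempt 2-coloring using BFS:
  Start at vertex 1, assign color 0
  Color vertex 6 with color 1 (neighbor of 1)
  Color vertex 2 with color 0 (neighbor of 6)
  Color vertex 4 with color 0 (neighbor of 6)
  Color vertex 5 with color 1 (neighbor of 2)
  Color vertex 3 with color 1 (neighbor of 4)

Step 2: 2-coloring succeeded. No conflicts found.
  Set A (color 0): {1, 2, 4}
  Set B (color 1): {3, 5, 6}

The graph is bipartite with partition {1, 2, 4}, {3, 5, 6}.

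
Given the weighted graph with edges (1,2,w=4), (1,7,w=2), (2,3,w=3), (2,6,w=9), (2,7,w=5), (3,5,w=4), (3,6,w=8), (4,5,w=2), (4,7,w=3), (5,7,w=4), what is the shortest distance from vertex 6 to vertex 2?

Step 1: Build adjacency list with weights:
  1: 2(w=4), 7(w=2)
  2: 1(w=4), 3(w=3), 6(w=9), 7(w=5)
  3: 2(w=3), 5(w=4), 6(w=8)
  4: 5(w=2), 7(w=3)
  5: 3(w=4), 4(w=2), 7(w=4)
  6: 2(w=9), 3(w=8)
  7: 1(w=2), 2(w=5), 4(w=3), 5(w=4)

Step 2: Apply Dijkstra's algorithm from vertex 6:
  Visit vertex 6 (distance=0)
    Update dist[2] = 9
    Update dist[3] = 8
  Visit vertex 3 (distance=8)
    Update dist[5] = 12
  Visit vertex 2 (distance=9)
    Update dist[1] = 13
    Update dist[7] = 14

Step 3: Shortest path: 6 -> 2
Total weight: 9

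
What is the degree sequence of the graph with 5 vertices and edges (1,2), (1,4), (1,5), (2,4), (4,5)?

Step 1: Count edges incident to each vertex:
  deg(1) = 3 (neighbors: 2, 4, 5)
  deg(2) = 2 (neighbors: 1, 4)
  deg(3) = 0 (neighbors: none)
  deg(4) = 3 (neighbors: 1, 2, 5)
  deg(5) = 2 (neighbors: 1, 4)

Step 2: Sort degrees in non-increasing order:
  Degrees: [3, 2, 0, 3, 2] -> sorted: [3, 3, 2, 2, 0]

Degree sequence: [3, 3, 2, 2, 0]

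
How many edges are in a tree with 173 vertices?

A tree on n vertices always has exactly n - 1 edges.
For n = 173: edges = 173 - 1 = 172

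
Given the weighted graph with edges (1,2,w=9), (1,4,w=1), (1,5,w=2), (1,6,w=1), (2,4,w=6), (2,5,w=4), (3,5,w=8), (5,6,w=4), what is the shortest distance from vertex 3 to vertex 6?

Step 1: Build adjacency list with weights:
  1: 2(w=9), 4(w=1), 5(w=2), 6(w=1)
  2: 1(w=9), 4(w=6), 5(w=4)
  3: 5(w=8)
  4: 1(w=1), 2(w=6)
  5: 1(w=2), 2(w=4), 3(w=8), 6(w=4)
  6: 1(w=1), 5(w=4)

Step 2: Apply Dijkstra's algorithm from vertex 3:
  Visit vertex 3 (distance=0)
    Update dist[5] = 8
  Visit vertex 5 (distance=8)
    Update dist[1] = 10
    Update dist[2] = 12
    Update dist[6] = 12
  Visit vertex 1 (distance=10)
    Update dist[4] = 11
    Update dist[6] = 11
  Visit vertex 4 (distance=11)
  Visit vertex 6 (distance=11)

Step 3: Shortest path: 3 -> 5 -> 1 -> 6
Total weight: 8 + 2 + 1 = 11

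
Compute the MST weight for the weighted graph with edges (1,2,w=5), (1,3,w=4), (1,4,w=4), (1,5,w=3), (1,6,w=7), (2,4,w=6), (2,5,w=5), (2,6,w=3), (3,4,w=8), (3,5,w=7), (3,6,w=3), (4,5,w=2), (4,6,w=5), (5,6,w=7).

Apply Kruskal's algorithm (sort edges by weight, add if no cycle):

Sorted edges by weight:
  (4,5) w=2
  (1,5) w=3
  (2,6) w=3
  (3,6) w=3
  (1,3) w=4
  (1,4) w=4
  (1,2) w=5
  (2,5) w=5
  (4,6) w=5
  (2,4) w=6
  (1,6) w=7
  (3,5) w=7
  (5,6) w=7
  (3,4) w=8

Add edge (4,5) w=2 -- no cycle. Running total: 2
Add edge (1,5) w=3 -- no cycle. Running total: 5
Add edge (2,6) w=3 -- no cycle. Running total: 8
Add edge (3,6) w=3 -- no cycle. Running total: 11
Add edge (1,3) w=4 -- no cycle. Running total: 15

MST edges: (4,5,w=2), (1,5,w=3), (2,6,w=3), (3,6,w=3), (1,3,w=4)
Total MST weight: 2 + 3 + 3 + 3 + 4 = 15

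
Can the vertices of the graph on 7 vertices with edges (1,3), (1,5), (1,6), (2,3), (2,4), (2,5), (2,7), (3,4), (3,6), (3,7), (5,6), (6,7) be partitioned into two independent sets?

Step 1: Attempt 2-coloring using BFS:
  Start at vertex 1, assign color 0
  Color vertex 3 with color 1 (neighbor of 1)
  Color vertex 5 with color 1 (neighbor of 1)
  Color vertex 6 with color 1 (neighbor of 1)
  Color vertex 2 with color 0 (neighbor of 3)
  Color vertex 4 with color 0 (neighbor of 3)

Step 2: Conflict found! Vertices 3 and 6 are adjacent but have the same color.
This means the graph contains an odd cycle.

The graph is NOT bipartite.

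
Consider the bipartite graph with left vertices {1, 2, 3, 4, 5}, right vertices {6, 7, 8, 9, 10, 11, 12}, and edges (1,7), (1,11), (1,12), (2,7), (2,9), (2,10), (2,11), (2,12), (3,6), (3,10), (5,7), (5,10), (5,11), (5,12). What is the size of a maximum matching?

Step 1: List the neighbors of each left vertex:
  1: 7, 11, 12
  2: 7, 9, 10, 11, 12
  3: 6, 10
  4: (none)
  5: 7, 10, 11, 12

Step 2: Greedily match left vertices, then look for augmenting paths:
  Match 1 -- 7
  Match 2 -- 9
  Match 3 -- 6
  Match 5 -- 10
  No augmenting path remains.

Step 3: Verify this is maximum:
  Matching has size 4. The vertex set {1, 2, 3, 5} covers every edge and has size 4; any matching has at most one edge per cover vertex, so 4 is maximum (König's theorem).

Maximum matching: {(1,7), (2,9), (3,6), (5,10)}
Size: 4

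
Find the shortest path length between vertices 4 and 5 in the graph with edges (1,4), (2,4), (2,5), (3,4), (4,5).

Step 1: Build adjacency list:
  1: 4
  2: 4, 5
  3: 4
  4: 1, 2, 3, 5
  5: 2, 4

Step 2: BFS from vertex 4 to find shortest path to 5:
  vertex 1 reached at distance 1
  vertex 2 reached at distance 1
  vertex 3 reached at distance 1
  vertex 5 reached at distance 1

Step 3: Shortest path: 4 -> 5
Path length: 1 edge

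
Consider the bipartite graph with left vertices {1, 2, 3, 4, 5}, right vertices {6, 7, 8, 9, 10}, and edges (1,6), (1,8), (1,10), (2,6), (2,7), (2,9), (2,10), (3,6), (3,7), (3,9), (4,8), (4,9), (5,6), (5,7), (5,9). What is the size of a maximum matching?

Step 1: List the neighbors of each left vertex:
  1: 6, 8, 10
  2: 6, 7, 9, 10
  3: 6, 7, 9
  4: 8, 9
  5: 6, 7, 9

Step 2: Greedily match left vertices, then look for augmenting paths:
  Match 1 -- 10
  Match 2 -- 7
  Match 3 -- 9
  Match 4 -- 8
  Match 5 -- 6
  No augmenting path remains.

Step 3: Verify this is maximum:
  Matching size 5 = min(|L|, |R|) = min(5, 5), which is an upper bound, so this matching is maximum.

Maximum matching: {(1,10), (2,7), (3,9), (4,8), (5,6)}
Size: 5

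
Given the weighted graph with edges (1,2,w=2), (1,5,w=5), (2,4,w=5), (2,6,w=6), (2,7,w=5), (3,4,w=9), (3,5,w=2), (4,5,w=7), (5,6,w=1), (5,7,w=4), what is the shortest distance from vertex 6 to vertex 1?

Step 1: Build adjacency list with weights:
  1: 2(w=2), 5(w=5)
  2: 1(w=2), 4(w=5), 6(w=6), 7(w=5)
  3: 4(w=9), 5(w=2)
  4: 2(w=5), 3(w=9), 5(w=7)
  5: 1(w=5), 3(w=2), 4(w=7), 6(w=1), 7(w=4)
  6: 2(w=6), 5(w=1)
  7: 2(w=5), 5(w=4)

Step 2: Apply Dijkstra's algorithm from vertex 6:
  Visit vertex 6 (distance=0)
    Update dist[2] = 6
    Update dist[5] = 1
  Visit vertex 5 (distance=1)
    Update dist[1] = 6
    Update dist[3] = 3
    Update dist[4] = 8
    Update dist[7] = 5
  Visit vertex 3 (distance=3)
  Visit vertex 7 (distance=5)
  Visit vertex 1 (distance=6)

Step 3: Shortest path: 6 -> 5 -> 1
Total weight: 1 + 5 = 6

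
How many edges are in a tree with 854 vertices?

A tree on n vertices always has exactly n - 1 edges.
For n = 854: edges = 854 - 1 = 853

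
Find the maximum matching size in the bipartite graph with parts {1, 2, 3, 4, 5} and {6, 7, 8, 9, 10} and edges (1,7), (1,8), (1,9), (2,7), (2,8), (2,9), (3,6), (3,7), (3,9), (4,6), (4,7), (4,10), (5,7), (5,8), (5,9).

Step 1: List the neighbors of each left vertex:
  1: 7, 8, 9
  2: 7, 8, 9
  3: 6, 7, 9
  4: 6, 7, 10
  5: 7, 8, 9

Step 2: Greedily match left vertices, then look for augmenting paths:
  Match 1 -- 7
  Match 2 -- 8
  Match 3 -- 6
  Match 4 -- 10
  Match 5 -- 9
  No augmenting path remains.

Step 3: Verify this is maximum:
  Matching size 5 = min(|L|, |R|) = min(5, 5), which is an upper bound, so this matching is maximum.

Maximum matching: {(1,7), (2,8), (3,6), (4,10), (5,9)}
Size: 5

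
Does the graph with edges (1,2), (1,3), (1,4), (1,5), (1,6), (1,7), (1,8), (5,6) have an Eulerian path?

Step 1: Find the degree of each vertex:
  deg(1) = 7
  deg(2) = 1
  deg(3) = 1
  deg(4) = 1
  deg(5) = 2
  deg(6) = 2
  deg(7) = 1
  deg(8) = 1

Step 2: Count vertices with odd degree:
  Odd-degree vertices: 1, 2, 3, 4, 7, 8 (6 total)

Step 3: Apply Euler's theorem:
  - Eulerian circuit exists iff graph is connected and all vertices have even degree
  - Eulerian path exists iff graph is connected and has 0 or 2 odd-degree vertices

Graph has 6 odd-degree vertices (need 0 or 2).
Neither Eulerian path nor Eulerian circuit exists.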